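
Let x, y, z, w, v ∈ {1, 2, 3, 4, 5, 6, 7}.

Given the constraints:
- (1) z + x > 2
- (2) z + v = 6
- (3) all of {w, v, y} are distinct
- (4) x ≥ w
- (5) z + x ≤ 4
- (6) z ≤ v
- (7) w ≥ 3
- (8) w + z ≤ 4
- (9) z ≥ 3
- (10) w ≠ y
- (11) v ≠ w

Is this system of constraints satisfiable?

Unsatisfiable

From constraint 9: z ≥ 3. From constraints 4 and 7: x ≥ w ≥ 3. Hence z + x ≥ 6. But constraint 5 requires z + x ≤ 4, and 4 < 6. Contradiction.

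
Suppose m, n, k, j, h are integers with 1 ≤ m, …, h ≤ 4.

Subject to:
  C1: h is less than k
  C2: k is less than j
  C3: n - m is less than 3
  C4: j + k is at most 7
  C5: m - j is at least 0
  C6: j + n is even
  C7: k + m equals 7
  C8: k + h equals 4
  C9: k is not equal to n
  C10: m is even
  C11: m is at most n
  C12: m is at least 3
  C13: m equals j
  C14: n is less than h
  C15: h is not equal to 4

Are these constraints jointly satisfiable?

Constraints 1, 2, 5, 11, and 14 give j ≤ m, m ≤ n, n < h, h < k, k < j. Chaining: j ≤ m ≤ n < h < k < j, which forces j < j — impossible.

Unsatisfiable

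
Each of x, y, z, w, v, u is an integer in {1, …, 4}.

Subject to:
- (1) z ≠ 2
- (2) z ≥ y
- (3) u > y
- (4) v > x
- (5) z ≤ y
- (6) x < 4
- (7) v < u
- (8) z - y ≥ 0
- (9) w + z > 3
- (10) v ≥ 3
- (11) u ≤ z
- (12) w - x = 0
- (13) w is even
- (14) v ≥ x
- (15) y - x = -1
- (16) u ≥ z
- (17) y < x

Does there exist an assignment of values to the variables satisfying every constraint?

Constraints 4, 5, 7, 11, and 17 give u ≤ z, z ≤ y, y < x, x < v, v < u. Chaining: u ≤ z ≤ y < x < v < u, which forces u < u — impossible.

Unsatisfiable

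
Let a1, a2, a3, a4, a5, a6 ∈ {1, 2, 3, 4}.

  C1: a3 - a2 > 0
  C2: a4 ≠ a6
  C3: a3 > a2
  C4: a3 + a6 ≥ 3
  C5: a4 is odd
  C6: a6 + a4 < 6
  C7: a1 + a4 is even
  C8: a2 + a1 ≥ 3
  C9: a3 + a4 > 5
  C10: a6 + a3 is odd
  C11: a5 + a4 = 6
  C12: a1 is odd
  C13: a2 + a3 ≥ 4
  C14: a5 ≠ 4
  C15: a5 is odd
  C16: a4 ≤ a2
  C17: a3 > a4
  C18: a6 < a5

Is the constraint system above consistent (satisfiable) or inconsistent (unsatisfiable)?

Satisfiable

Setting (a1, a2, a3, a4, a5, a6) = (3, 3, 4, 3, 3, 1) satisfies everything: constraint 1: a3 - a2 = 1; constraint 4: a3 + a6 = 5; constraint 6: a6 + a4 = 4, and the others follow.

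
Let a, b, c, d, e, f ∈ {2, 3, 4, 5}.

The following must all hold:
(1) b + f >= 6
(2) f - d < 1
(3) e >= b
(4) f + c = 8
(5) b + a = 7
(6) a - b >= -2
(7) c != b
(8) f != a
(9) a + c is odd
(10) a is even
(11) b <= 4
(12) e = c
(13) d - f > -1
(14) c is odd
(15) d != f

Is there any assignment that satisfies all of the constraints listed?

Try a = 4, b = 3, c = 5, d = 5, e = 5, f = 3.
Check constraint 1: b + f = 6; constraint 2: f - d = -2; constraint 4: f + c = 8. The remaining constraints are straightforward to verify.

Satisfiable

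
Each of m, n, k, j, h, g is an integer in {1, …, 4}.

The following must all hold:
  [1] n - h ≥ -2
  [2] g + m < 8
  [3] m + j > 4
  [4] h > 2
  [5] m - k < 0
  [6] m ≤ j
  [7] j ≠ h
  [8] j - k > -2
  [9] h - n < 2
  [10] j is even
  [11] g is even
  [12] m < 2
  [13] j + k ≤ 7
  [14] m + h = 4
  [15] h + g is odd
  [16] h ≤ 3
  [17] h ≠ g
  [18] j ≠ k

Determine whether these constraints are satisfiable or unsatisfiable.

Try m = 1, n = 3, k = 3, j = 4, h = 3, g = 4.
Check constraint 1: n - h = 0; constraint 2: g + m = 5; constraint 3: m + j = 5. The remaining constraints are straightforward to verify.

Satisfiable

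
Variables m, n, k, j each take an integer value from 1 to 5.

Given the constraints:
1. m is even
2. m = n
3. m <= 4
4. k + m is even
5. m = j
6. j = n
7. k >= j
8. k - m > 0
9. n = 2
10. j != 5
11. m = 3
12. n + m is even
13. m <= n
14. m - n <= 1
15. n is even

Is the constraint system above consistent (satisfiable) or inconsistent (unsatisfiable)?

Unsatisfiable

Constraint 11 fixes m = 3 and constraint 9 fixes n = 2. Constraints 5 and 6 give m = j = n, so m = n. But 3 ≠ 2 — contradiction.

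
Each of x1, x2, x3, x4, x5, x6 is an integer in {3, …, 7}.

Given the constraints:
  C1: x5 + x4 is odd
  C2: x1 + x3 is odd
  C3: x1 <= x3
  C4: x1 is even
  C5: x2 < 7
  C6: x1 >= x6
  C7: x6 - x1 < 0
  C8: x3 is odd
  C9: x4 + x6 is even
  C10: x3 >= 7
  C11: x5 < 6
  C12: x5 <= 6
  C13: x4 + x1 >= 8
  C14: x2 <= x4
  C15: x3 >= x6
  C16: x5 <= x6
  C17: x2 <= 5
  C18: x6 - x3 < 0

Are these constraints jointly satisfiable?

Try x1 = 6, x2 = 3, x3 = 7, x4 = 3, x5 = 4, x6 = 5.
Check constraint 7: x6 - x1 = -1; constraint 13: x4 + x1 = 9; constraint 18: x6 - x3 = -2. The remaining constraints are straightforward to verify.

Satisfiable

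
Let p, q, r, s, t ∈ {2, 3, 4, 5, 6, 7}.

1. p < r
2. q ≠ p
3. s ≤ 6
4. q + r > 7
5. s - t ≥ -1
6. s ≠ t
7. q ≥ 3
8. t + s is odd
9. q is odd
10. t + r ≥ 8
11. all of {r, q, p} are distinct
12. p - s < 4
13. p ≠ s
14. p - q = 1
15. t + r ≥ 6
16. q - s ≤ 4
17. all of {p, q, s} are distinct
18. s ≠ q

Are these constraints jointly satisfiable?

Try p = 4, q = 3, r = 5, s = 2, t = 3.
Check constraint 4: q + r = 8; constraint 5: s - t = -1; constraint 10: t + r = 8. The remaining constraints are straightforward to verify.

Satisfiable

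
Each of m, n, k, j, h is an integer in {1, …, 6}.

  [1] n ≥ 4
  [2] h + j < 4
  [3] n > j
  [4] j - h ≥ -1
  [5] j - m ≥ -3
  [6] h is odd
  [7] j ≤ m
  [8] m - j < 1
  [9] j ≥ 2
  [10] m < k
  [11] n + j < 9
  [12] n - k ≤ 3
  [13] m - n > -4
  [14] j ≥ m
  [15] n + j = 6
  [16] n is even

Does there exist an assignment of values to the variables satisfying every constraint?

Satisfiable

Try m = 2, n = 4, k = 4, j = 2, h = 1.
Check constraint 2: h + j = 3; constraint 4: j - h = 1; constraint 5: j - m = 0. The remaining constraints are straightforward to verify.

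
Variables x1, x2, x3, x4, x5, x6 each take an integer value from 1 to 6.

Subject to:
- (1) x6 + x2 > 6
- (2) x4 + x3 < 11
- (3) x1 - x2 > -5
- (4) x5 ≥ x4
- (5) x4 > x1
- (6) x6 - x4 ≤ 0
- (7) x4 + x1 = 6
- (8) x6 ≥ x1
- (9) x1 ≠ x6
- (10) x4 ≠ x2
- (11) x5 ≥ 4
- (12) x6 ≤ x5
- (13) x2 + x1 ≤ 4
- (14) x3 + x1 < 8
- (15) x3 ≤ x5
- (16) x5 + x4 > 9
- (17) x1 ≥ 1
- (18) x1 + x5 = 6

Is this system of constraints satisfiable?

Satisfiable

Take x1 = 1, x2 = 3, x3 = 5, x4 = 5, x5 = 5, x6 = 5. Then constraint 1: x6 + x2 = 8; constraint 2: x4 + x3 = 10; constraint 3: x1 - x2 = -2, and every other listed constraint is also met.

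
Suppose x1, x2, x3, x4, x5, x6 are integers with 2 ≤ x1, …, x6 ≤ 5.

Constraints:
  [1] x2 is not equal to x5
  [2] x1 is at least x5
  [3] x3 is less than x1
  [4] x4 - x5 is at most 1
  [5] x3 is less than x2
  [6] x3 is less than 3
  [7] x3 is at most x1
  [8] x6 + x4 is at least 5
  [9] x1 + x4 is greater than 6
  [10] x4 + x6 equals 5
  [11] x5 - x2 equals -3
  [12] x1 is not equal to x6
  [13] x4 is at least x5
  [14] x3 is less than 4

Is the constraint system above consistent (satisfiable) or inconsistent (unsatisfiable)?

Try x1 = 5, x2 = 5, x3 = 2, x4 = 3, x5 = 2, x6 = 2.
Check constraint 4: x4 - x5 = 1; constraint 8: x6 + x4 = 5; constraint 9: x1 + x4 = 8. The remaining constraints are straightforward to verify.

Satisfiable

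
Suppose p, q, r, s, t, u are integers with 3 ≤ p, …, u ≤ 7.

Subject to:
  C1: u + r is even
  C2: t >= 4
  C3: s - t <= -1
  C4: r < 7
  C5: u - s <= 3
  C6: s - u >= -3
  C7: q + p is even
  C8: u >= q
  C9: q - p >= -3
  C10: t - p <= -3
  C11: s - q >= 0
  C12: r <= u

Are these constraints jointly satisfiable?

Unsatisfiable

Constraints 3, 9, 10, and 11 give q − p ≥ -3, p − t ≥ 3, t − s ≥ 1, s − q ≥ 0.
Adding all 4 inequalities: the left sides telescope to 0, and the right sides sum to (-3) + 3 + 1 + 0 = 1. So 0 ≥ 1, which is false.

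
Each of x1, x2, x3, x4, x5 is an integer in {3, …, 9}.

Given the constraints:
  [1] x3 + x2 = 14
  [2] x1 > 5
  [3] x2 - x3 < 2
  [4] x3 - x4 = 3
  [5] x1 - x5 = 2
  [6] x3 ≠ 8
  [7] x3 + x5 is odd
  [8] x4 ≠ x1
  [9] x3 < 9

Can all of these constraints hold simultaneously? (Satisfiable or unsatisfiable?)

Take x1 = 6, x2 = 7, x3 = 7, x4 = 4, x5 = 4. Then constraint 1: x3 + x2 = 14; constraint 3: x2 - x3 = 0, and every other listed constraint is also met.

Satisfiable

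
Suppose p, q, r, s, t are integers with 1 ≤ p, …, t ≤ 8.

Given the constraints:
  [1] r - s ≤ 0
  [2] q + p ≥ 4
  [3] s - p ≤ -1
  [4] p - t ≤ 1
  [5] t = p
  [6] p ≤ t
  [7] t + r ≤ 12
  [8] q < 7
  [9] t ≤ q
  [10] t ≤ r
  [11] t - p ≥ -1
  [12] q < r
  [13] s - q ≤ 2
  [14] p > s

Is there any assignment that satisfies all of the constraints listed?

Unsatisfiable

Constraints 1, 3, 6, 9, and 12 give p ≤ t, t ≤ q, q < r, r ≤ s, s < p. Chaining: p ≤ t ≤ q < r ≤ s < p, which forces p < p — impossible.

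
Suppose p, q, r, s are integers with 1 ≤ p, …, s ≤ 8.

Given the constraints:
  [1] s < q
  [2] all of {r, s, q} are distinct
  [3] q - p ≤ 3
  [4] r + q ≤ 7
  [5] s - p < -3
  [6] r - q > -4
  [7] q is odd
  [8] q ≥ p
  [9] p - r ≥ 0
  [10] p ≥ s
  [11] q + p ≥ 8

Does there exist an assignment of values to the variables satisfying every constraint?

Satisfiable

Try p = 5, q = 5, r = 2, s = 1.
Check constraint 3: q - p = 0; constraint 4: r + q = 7; constraint 5: s - p = -4. The remaining constraints are straightforward to verify.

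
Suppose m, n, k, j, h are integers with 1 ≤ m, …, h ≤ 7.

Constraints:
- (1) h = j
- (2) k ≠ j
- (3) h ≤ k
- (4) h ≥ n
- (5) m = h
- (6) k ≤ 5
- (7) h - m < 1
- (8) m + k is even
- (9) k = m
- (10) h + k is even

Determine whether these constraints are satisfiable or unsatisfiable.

Unsatisfiable

From constraints 1, 5, and 9, k = m = h = j, so k = j. But constraint 2 says k ≠ j. Contradiction.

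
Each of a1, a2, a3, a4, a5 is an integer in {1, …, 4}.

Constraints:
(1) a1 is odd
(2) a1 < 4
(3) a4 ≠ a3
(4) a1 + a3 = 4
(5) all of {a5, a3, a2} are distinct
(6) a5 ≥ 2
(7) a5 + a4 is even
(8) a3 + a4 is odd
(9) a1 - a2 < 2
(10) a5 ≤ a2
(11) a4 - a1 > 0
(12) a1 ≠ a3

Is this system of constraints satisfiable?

Take a1 = 3, a2 = 3, a3 = 1, a4 = 4, a5 = 2. Then constraint 4: a1 + a3 = 4; constraint 9: a1 - a2 = 0, and every other listed constraint is also met.

Satisfiable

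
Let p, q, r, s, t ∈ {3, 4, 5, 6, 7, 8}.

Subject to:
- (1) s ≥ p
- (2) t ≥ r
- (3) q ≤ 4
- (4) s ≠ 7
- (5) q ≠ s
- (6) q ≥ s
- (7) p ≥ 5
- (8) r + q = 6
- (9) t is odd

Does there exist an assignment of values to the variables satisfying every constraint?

From constraints 1 and 7: s ≥ p and p ≥ 5, so s ≥ 5. From constraints 3 and 6: s ≤ q and q ≤ 4, so s ≤ 4. But 4 < 5, so no value of s works.

Unsatisfiable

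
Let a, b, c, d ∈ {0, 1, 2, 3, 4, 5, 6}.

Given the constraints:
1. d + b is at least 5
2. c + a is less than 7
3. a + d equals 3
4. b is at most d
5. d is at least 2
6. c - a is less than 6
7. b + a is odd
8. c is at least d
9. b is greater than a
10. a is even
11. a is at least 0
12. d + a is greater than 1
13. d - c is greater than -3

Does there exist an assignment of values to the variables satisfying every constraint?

Satisfiable

Setting (a, b, c, d) = (0, 3, 4, 3) satisfies everything: constraint 1: d + b = 6; constraint 2: c + a = 4; constraint 3: a + d = 3, and the others follow.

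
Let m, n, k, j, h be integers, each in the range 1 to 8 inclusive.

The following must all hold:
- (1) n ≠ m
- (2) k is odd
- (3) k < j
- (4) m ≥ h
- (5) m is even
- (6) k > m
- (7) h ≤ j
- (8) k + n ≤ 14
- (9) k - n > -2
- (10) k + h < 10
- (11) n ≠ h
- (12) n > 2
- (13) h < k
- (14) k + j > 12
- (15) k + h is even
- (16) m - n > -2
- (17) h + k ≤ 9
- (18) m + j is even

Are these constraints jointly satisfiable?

Satisfiable

Take m = 6, n = 7, k = 7, j = 8, h = 1. Then constraint 8: k + n = 14; constraint 9: k - n = 0, and every other listed constraint is also met.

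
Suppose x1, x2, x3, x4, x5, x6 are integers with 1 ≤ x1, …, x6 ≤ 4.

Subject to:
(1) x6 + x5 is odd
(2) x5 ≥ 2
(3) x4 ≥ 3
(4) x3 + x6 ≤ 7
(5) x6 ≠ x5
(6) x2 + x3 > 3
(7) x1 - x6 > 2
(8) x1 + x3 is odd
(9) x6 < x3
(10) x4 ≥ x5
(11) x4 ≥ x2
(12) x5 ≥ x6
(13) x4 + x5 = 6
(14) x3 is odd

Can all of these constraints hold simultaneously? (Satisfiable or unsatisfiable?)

One satisfying assignment is x1 = 4, x2 = 1, x3 = 3, x4 = 4, x5 = 2, x6 = 1.
For the less obvious constraints — constraint 4: x3 + x6 = 4; constraint 6: x2 + x3 = 4; constraint 7: x1 - x6 = 3 — and the others hold by inspection.

Satisfiable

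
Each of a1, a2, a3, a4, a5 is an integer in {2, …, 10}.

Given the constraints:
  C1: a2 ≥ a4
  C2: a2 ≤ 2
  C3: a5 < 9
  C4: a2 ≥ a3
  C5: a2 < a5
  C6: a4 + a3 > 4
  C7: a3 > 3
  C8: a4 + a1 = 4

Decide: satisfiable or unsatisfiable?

From constraint 7: a3 ≥ 4. From constraints 2 and 4: a3 ≤ a2 and a2 ≤ 2, so a3 ≤ 2. But 2 < 4, so no value of a3 works.

Unsatisfiable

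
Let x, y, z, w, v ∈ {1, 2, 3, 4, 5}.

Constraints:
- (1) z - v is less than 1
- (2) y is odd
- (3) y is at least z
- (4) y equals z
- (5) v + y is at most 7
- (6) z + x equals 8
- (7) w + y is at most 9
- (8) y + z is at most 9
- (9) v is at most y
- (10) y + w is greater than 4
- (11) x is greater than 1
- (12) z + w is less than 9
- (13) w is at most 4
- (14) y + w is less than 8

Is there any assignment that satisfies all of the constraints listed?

Setting (x, y, z, w, v) = (5, 3, 3, 3, 3) satisfies everything: constraint 1: z - v = 0; constraint 5: v + y = 6, and the others follow.

Satisfiable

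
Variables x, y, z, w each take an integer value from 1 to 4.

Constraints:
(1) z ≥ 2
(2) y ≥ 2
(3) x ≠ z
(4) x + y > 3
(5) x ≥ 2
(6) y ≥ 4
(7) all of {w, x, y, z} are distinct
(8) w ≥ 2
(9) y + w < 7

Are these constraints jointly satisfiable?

Constraints 1, 2, 5, and 8 confine each of w, x, y, z to the 3 values {2, …, 4} (the domain already gives each ≤ 4).
Constraint 7 requires all 4 of them to be distinct, but only 3 values are available — impossible by the pigeonhole principle.

Unsatisfiable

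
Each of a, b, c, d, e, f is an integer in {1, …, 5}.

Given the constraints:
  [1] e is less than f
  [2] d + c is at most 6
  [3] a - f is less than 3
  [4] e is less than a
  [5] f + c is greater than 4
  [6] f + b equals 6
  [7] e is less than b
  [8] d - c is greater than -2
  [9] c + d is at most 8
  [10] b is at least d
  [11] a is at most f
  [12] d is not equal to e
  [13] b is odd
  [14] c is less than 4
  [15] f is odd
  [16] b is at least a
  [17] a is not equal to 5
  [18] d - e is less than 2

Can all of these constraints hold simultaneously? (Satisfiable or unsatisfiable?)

Satisfiable

Setting (a, b, c, d, e, f) = (3, 3, 2, 3, 2, 3) satisfies everything: constraint 2: d + c = 5; constraint 3: a - f = 0, and the others follow.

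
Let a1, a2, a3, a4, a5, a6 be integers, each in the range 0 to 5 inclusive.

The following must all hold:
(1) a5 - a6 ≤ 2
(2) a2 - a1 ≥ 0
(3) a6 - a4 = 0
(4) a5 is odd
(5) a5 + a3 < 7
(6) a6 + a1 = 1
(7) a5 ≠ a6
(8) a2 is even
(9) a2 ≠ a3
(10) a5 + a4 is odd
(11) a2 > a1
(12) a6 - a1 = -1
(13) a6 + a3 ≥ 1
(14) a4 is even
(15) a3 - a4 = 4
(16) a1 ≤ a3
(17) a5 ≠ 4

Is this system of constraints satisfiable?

Try a1 = 1, a2 = 2, a3 = 4, a4 = 0, a5 = 1, a6 = 0.
Check constraint 1: a5 - a6 = 1; constraint 2: a2 - a1 = 1. The remaining constraints are straightforward to verify.

Satisfiable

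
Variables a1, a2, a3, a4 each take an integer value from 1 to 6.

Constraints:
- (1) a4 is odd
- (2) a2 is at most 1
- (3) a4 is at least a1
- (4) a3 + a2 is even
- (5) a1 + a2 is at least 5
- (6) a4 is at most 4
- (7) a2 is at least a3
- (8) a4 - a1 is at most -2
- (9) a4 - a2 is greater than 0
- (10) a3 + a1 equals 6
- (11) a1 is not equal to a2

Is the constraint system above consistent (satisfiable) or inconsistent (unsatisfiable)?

From constraints 2 and 7: a3 ≤ a2 ≤ 1. From constraints 3 and 6: a1 ≤ a4 ≤ 4. Hence a3 + a1 ≤ 5. But constraint 10 requires a3 + a1 = 6, and 6 > 5. Contradiction.

Unsatisfiable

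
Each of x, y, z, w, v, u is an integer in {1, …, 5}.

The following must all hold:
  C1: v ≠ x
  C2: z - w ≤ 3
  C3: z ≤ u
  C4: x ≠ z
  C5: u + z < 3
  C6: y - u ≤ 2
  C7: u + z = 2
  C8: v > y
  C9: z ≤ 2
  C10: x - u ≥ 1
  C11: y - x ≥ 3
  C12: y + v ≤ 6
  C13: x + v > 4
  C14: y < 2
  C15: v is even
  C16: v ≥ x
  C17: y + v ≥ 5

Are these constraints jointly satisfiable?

Constraints 6, 10, and 11 give y − x ≥ 3, x − u ≥ 1, u − y ≥ -2.
Adding all 3 inequalities: the left sides telescope to 0, and the right sides sum to 3 + 1 + (-2) = 2. So 0 ≥ 2, which is false.

Unsatisfiable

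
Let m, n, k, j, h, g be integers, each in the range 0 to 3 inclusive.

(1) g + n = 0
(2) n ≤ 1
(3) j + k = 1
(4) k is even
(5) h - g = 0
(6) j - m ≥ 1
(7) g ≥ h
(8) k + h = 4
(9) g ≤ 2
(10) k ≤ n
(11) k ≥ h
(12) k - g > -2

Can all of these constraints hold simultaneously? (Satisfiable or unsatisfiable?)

From constraints 2 and 10: k ≤ n ≤ 1. From constraints 7 and 9: h ≤ g ≤ 2. Hence k + h ≤ 3. But constraint 8 requires k + h = 4, and 4 > 3. Contradiction.

Unsatisfiable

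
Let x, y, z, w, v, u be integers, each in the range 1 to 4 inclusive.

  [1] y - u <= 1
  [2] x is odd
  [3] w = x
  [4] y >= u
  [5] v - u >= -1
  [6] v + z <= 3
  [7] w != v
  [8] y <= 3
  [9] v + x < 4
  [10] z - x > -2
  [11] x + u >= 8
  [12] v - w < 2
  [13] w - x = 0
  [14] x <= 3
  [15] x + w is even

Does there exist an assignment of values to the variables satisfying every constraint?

From constraint 14: x ≤ 3. From constraints 4 and 8: u ≤ y ≤ 3. Hence x + u ≤ 6. But constraint 11 requires x + u ≥ 8, and 8 > 6. Contradiction.

Unsatisfiable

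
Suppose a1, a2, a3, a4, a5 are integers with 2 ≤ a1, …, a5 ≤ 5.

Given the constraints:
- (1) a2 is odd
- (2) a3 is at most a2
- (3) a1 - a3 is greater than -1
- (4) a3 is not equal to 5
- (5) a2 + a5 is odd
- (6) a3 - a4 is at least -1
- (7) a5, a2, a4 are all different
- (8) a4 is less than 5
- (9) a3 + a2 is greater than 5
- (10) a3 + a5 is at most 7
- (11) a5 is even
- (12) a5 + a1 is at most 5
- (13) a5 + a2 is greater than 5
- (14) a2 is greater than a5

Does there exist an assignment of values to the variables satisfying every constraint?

Try a1 = 2, a2 = 5, a3 = 2, a4 = 3, a5 = 2.
Check constraint 3: a1 - a3 = 0; constraint 6: a3 - a4 = -1; constraint 9: a3 + a2 = 7. The remaining constraints are straightforward to verify.

Satisfiable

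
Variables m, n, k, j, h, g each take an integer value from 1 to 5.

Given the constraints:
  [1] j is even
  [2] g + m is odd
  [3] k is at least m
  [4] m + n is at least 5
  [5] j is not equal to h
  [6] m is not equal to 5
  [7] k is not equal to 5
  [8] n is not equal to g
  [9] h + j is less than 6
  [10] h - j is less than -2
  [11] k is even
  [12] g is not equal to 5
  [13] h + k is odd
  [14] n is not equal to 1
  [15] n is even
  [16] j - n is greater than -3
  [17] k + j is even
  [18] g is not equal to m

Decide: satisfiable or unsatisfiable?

Satisfiable

Setting (m, n, k, j, h, g) = (4, 4, 4, 4, 1, 1) satisfies everything: constraint 4: m + n = 8; constraint 9: h + j = 5; constraint 10: h - j = -3, and the others follow.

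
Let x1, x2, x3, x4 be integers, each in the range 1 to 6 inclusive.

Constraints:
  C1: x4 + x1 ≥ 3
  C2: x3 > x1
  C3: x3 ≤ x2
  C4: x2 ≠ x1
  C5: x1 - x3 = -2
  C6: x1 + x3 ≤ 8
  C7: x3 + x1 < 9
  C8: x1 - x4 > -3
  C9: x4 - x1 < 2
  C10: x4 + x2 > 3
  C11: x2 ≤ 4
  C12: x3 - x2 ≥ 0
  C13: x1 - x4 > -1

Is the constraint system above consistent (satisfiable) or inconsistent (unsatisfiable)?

Satisfiable

The assignment x1 = 2, x2 = 4, x3 = 4, x4 = 2 works:
  constraint 1 holds since x4 + x1 = 4.
  constraint 5 holds since x1 - x3 = -2.
  constraint 6 holds since x1 + x3 = 6.
The rest check out directly.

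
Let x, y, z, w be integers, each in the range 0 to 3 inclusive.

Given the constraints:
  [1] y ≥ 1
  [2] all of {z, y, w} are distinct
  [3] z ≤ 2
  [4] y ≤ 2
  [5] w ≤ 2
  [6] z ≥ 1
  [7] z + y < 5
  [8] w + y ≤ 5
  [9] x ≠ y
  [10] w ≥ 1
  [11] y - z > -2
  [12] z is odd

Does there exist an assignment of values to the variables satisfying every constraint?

Constraints 1, 3, 4, 5, 6, and 10 confine each of z, y, w to the 2 values {1, 2}.
Constraint 2 requires all 3 of them to be distinct, but only 2 values are available — impossible by the pigeonhole principle.

Unsatisfiable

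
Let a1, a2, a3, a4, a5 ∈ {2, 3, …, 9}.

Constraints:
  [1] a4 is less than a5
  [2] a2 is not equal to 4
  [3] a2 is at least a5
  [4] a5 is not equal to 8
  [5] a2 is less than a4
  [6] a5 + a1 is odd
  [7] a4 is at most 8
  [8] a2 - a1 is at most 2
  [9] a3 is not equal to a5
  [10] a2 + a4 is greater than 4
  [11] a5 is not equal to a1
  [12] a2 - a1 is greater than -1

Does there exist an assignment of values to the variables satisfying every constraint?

Constraints 1, 3, and 5 give a2 < a4, a4 < a5, a5 ≤ a2. Chaining: a2 < a4 < a5 ≤ a2, which forces a2 < a2 — impossible.

Unsatisfiable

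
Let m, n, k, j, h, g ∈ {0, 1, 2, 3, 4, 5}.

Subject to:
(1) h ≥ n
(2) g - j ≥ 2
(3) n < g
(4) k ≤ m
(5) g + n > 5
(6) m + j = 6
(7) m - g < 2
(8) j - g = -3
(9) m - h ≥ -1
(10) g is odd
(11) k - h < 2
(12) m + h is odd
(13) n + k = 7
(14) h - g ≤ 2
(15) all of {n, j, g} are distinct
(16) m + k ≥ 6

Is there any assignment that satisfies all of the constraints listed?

Try m = 4, n = 3, k = 4, j = 2, h = 5, g = 5.
Check constraint 2: g - j = 3; constraint 5: g + n = 8. The remaining constraints are straightforward to verify.

Satisfiable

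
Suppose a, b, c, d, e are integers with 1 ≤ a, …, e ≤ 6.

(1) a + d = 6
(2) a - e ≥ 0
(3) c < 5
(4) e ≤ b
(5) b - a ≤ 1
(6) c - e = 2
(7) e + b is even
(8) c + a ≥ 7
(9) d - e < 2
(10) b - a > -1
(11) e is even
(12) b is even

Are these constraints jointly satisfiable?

Satisfiable

Try a = 5, b = 6, c = 4, d = 1, e = 2.
Check constraint 1: a + d = 6; constraint 2: a - e = 3; constraint 5: b - a = 1. The remaining constraints are straightforward to verify.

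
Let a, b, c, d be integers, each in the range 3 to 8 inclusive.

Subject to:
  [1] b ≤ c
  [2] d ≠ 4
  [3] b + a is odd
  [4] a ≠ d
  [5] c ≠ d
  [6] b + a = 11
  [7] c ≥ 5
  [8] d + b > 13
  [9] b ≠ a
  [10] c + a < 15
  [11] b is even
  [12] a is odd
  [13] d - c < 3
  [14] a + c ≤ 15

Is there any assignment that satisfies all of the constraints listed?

The assignment a = 5, b = 6, c = 7, d = 8 works:
  constraint 6 holds since b + a = 11.
  constraint 8 holds since d + b = 14.
The rest check out directly.

Satisfiable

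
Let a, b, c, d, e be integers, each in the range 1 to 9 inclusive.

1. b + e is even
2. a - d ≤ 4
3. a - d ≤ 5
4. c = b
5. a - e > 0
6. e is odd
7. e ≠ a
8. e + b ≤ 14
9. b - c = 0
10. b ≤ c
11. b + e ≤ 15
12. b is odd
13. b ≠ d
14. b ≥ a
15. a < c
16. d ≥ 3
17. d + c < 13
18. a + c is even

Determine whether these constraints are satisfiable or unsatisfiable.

One satisfying assignment is a = 5, b = 9, c = 9, d = 3, e = 3.
For the less obvious constraints — constraint 2: a - d = 2; constraint 3: a - d = 2; constraint 5: a - e = 2 — and the others hold by inspection.

Satisfiable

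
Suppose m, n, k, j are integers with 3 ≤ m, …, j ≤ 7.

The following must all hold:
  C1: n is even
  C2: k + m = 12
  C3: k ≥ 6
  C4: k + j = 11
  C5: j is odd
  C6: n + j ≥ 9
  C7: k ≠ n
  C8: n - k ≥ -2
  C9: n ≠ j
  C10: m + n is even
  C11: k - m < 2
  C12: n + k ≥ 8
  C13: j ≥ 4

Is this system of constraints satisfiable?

Satisfiable

Setting (m, n, k, j) = (6, 4, 6, 5) satisfies everything: constraint 2: k + m = 12; constraint 4: k + j = 11, and the others follow.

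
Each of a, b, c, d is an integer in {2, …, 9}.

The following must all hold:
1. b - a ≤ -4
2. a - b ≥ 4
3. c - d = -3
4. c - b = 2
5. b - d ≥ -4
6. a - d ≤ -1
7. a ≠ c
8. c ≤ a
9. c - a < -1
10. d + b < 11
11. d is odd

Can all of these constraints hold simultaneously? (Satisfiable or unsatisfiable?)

Constraints 2, 5, and 6 give b − d ≥ -4, d − a ≥ 1, a − b ≥ 4.
Adding all 3 inequalities: the left sides telescope to 0, and the right sides sum to (-4) + 1 + 4 = 1. So 0 ≥ 1, which is false.

Unsatisfiable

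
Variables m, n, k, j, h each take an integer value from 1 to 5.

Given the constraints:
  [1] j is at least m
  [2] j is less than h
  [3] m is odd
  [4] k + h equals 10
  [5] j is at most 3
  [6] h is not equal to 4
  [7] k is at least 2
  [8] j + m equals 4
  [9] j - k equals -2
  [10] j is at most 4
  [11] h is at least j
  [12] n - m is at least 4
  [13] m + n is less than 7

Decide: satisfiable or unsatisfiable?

Satisfiable

One satisfying assignment is m = 1, n = 5, k = 5, j = 3, h = 5.
For the less obvious constraints — constraint 4: k + h = 10; constraint 8: j + m = 4; constraint 9: j - k = -2 — and the others hold by inspection.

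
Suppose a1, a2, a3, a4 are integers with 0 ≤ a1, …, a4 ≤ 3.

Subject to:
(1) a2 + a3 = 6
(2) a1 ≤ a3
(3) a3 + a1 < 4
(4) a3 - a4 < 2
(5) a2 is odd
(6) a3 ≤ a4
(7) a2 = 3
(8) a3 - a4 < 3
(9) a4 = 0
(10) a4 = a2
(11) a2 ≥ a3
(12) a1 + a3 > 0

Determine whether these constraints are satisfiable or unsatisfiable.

Constraint 9 fixes a4 = 0 and constraint 7 fixes a2 = 3, but constraint 10 requires a4 = a2. Since 0 ≠ 3, contradiction.

Unsatisfiable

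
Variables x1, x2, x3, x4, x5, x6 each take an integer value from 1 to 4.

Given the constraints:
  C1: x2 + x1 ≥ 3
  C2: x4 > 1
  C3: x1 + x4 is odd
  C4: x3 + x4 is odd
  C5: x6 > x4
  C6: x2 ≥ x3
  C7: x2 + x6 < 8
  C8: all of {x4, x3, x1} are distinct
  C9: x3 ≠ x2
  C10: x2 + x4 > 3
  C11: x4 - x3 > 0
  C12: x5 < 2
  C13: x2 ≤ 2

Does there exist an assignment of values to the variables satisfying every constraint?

The assignment x1 = 3, x2 = 2, x3 = 1, x4 = 2, x5 = 1, x6 = 3 works:
  constraint 1 holds since x2 + x1 = 5.
  constraint 7 holds since x2 + x6 = 5.
The rest check out directly.

Satisfiable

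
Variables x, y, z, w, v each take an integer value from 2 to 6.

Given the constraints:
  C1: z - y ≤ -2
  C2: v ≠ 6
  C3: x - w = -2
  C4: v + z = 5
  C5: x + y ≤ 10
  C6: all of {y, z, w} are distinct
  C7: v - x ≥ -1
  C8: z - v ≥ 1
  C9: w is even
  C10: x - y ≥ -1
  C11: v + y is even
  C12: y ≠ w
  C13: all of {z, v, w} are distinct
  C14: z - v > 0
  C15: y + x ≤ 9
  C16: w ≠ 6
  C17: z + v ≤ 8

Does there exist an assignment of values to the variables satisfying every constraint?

Constraints 1, 7, 8, and 10 give z − v ≥ 1, v − x ≥ -1, x − y ≥ -1, y − z ≥ 2.
Adding all 4 inequalities: the left sides telescope to 0, and the right sides sum to 1 + (-1) + (-1) + 2 = 1. So 0 ≥ 1, which is false.

Unsatisfiable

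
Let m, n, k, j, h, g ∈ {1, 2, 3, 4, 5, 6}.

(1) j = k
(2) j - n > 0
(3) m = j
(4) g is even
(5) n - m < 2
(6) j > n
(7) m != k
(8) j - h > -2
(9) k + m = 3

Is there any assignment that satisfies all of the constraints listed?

Unsatisfiable

From constraints 1 and 3, m = j = k, so m = k. But constraint 7 says m ≠ k. Contradiction.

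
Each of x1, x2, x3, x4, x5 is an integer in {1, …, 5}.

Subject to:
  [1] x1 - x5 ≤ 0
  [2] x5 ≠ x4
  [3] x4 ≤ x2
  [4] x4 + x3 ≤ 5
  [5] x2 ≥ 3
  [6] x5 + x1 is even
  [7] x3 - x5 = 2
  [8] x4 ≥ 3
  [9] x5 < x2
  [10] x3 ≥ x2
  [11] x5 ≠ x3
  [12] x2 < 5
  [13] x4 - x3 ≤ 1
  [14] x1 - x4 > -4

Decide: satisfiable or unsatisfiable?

Unsatisfiable

From constraint 8: x4 ≥ 3. From constraints 5 and 10: x3 ≥ x2 ≥ 3. Hence x4 + x3 ≥ 6. But constraint 4 requires x4 + x3 ≤ 5, and 5 < 6. Contradiction.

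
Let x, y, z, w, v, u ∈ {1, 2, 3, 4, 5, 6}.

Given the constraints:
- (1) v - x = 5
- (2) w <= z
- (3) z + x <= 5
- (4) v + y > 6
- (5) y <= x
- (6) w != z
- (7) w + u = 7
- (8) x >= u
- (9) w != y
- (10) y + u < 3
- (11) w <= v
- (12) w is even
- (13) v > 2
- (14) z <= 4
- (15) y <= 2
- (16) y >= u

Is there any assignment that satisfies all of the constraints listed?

From constraints 2 and 14: w ≤ z ≤ 4. From constraints 15 and 16: u ≤ y ≤ 2. Hence w + u ≤ 6. But constraint 7 requires w + u = 7, and 7 > 6. Contradiction.

Unsatisfiable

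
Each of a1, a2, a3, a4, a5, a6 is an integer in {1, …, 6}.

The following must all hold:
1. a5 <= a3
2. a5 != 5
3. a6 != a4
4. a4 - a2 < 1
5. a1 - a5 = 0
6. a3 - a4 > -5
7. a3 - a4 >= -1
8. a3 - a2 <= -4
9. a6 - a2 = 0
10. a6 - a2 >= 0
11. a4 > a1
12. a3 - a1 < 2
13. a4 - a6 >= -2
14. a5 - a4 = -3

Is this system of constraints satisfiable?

Constraints 7, 8, 10, and 13 give a6 − a2 ≥ 0, a2 − a3 ≥ 4, a3 − a4 ≥ -1, a4 − a6 ≥ -2.
Adding all 4 inequalities: the left sides telescope to 0, and the right sides sum to 0 + 4 + (-1) + (-2) = 1. So 0 ≥ 1, which is false.

Unsatisfiable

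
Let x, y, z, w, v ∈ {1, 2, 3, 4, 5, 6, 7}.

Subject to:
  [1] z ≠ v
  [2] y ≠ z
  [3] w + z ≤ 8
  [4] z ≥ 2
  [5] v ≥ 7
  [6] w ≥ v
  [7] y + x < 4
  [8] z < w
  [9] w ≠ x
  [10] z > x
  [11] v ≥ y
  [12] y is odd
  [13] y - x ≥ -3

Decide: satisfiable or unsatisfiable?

From constraints 5 and 6: w ≥ v ≥ 7. From constraint 4: z ≥ 2. Hence w + z ≥ 9. But constraint 3 requires w + z ≤ 8, and 8 < 9. Contradiction.

Unsatisfiable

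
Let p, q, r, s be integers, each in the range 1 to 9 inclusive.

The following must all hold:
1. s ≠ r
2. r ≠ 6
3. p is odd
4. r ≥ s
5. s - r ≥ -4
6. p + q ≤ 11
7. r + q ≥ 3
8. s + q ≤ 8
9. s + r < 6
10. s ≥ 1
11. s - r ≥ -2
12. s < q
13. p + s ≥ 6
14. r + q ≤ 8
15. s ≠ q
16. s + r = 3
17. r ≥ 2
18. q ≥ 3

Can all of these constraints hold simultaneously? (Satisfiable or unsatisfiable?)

The assignment p = 7, q = 4, r = 2, s = 1 works:
  constraint 5 holds since s - r = -1.
  constraint 6 holds since p + q = 11.
The rest check out directly.

Satisfiable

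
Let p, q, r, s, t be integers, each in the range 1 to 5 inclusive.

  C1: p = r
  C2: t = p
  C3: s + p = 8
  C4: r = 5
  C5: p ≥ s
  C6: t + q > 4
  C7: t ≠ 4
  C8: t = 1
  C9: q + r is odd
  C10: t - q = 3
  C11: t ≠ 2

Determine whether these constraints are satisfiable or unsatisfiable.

Unsatisfiable

Constraint 8 fixes t = 1 and constraint 4 fixes r = 5. Constraints 1 and 2 give t = p = r, so t = r. But 1 ≠ 5 — contradiction.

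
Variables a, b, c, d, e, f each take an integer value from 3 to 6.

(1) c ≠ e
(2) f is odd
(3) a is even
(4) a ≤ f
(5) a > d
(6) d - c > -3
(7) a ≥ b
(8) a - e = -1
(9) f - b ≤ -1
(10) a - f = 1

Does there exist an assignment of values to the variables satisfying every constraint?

Unsatisfiable

Constraints 4, 7, and 9 give f < b, b ≤ a, a ≤ f. Chaining: f < b ≤ a ≤ f, which forces f < f — impossible.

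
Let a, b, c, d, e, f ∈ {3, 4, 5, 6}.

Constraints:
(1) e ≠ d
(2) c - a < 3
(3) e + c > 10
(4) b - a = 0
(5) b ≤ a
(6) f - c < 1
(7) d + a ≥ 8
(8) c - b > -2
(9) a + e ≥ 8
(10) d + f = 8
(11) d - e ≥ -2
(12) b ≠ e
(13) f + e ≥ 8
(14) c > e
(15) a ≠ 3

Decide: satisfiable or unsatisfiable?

Try a = 6, b = 6, c = 6, d = 3, e = 5, f = 5.
Check constraint 2: c - a = 0; constraint 3: e + c = 11; constraint 4: b - a = 0. The remaining constraints are straightforward to verify.

Satisfiable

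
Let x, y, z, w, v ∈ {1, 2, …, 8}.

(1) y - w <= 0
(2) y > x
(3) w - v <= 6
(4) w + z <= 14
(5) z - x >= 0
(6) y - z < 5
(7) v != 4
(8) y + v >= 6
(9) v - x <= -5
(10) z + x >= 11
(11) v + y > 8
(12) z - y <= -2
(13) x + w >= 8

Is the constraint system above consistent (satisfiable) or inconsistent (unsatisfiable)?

Unsatisfiable

Constraints 1, 3, 5, 9, and 12 give v − w ≥ -6, w − y ≥ 0, y − z ≥ 2, z − x ≥ 0, x − v ≥ 5.
Adding all 5 inequalities: the left sides telescope to 0, and the right sides sum to (-6) + 0 + 2 + 0 + 5 = 1. So 0 ≥ 1, which is false.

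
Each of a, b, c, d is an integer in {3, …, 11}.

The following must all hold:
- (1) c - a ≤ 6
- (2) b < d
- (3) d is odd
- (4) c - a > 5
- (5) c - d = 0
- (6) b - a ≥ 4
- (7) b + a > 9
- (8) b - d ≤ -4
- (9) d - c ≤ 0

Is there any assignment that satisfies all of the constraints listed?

Constraints 1, 6, 8, and 9 give d − b ≥ 4, b − a ≥ 4, a − c ≥ -6, c − d ≥ 0.
Adding all 4 inequalities: the left sides telescope to 0, and the right sides sum to 4 + 4 + (-6) + 0 = 2. So 0 ≥ 2, which is false.

Unsatisfiable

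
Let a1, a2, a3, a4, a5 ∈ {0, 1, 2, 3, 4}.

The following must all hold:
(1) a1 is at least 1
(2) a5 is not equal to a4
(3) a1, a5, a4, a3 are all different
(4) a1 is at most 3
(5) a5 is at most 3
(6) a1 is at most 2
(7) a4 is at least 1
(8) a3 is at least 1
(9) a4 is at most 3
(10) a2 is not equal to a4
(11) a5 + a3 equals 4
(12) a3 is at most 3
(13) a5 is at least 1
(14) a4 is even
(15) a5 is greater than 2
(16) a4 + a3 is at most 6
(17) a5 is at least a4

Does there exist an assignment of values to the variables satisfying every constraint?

Constraints 1, 4, 5, 7, 8, 9, 12, and 13 confine each of a1, a5, a4, a3 to the 3 values {1, …, 3}.
Constraint 3 requires all 4 of them to be distinct, but only 3 values are available — impossible by the pigeonhole principle.

Unsatisfiable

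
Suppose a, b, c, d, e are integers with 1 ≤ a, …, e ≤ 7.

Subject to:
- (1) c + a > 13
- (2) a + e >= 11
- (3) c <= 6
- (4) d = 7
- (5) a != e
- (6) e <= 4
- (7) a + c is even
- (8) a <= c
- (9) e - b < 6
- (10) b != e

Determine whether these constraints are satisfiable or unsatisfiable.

From constraints 3 and 8: a ≤ c ≤ 6. From constraint 6: e ≤ 4. Hence a + e ≤ 10. But constraint 2 requires a + e ≥ 11, and 11 > 10. Contradiction.

Unsatisfiable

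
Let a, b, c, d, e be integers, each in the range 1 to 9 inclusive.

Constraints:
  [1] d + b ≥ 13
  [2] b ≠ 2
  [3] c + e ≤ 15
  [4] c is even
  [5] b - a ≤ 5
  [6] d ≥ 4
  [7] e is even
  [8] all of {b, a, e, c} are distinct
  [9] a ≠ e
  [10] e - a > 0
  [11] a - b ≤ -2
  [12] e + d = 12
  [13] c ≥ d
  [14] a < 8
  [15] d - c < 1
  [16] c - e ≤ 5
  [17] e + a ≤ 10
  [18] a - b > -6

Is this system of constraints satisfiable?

Satisfiable

Try a = 3, b = 6, c = 8, d = 8, e = 4.
Check constraint 1: d + b = 14; constraint 3: c + e = 12. The remaining constraints are straightforward to verify.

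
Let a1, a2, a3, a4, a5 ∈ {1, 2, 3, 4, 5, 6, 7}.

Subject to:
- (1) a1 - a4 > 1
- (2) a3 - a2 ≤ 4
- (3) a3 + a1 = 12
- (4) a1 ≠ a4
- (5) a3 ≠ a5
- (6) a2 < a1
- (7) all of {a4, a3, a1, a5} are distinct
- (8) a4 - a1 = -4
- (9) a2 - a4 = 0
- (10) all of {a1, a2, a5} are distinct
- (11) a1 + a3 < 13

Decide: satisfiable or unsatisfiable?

Satisfiable

Take a1 = 7, a2 = 3, a3 = 5, a4 = 3, a5 = 4. Then constraint 1: a1 - a4 = 4; constraint 2: a3 - a2 = 2, and every other listed constraint is also met.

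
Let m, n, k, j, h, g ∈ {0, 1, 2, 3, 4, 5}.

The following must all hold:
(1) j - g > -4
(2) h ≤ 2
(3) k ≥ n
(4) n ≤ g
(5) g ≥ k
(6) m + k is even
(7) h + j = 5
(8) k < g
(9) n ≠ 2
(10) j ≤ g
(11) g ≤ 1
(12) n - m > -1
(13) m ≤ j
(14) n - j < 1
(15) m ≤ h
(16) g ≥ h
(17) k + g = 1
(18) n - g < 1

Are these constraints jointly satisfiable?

Unsatisfiable

From constraint 2: h ≤ 2. From constraints 10 and 11: j ≤ g ≤ 1. Hence h + j ≤ 3. But constraint 7 requires h + j = 5, and 5 > 3. Contradiction.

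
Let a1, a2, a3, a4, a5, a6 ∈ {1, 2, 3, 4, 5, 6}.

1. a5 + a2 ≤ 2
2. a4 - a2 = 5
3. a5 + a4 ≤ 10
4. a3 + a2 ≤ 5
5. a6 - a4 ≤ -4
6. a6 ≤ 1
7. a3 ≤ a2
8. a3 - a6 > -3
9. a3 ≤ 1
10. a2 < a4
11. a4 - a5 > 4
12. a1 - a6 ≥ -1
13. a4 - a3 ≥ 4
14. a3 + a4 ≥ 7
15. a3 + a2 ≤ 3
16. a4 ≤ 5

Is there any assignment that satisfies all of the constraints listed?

From constraint 9: a3 ≤ 1. From constraint 16: a4 ≤ 5. Hence a3 + a4 ≤ 6. But constraint 14 requires a3 + a4 ≥ 7, and 7 > 6. Contradiction.

Unsatisfiable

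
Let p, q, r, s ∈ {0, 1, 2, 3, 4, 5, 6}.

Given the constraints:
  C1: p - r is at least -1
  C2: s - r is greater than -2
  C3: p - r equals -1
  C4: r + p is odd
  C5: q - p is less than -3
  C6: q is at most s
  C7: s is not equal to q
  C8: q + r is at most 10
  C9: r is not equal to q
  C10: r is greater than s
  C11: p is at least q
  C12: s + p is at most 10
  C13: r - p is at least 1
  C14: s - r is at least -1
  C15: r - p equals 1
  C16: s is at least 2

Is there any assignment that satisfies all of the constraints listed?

One satisfying assignment is p = 5, q = 1, r = 6, s = 5.
For the less obvious constraints — constraint 1: p - r = -1; constraint 2: s - r = -1; constraint 3: p - r = -1 — and the others hold by inspection.

Satisfiable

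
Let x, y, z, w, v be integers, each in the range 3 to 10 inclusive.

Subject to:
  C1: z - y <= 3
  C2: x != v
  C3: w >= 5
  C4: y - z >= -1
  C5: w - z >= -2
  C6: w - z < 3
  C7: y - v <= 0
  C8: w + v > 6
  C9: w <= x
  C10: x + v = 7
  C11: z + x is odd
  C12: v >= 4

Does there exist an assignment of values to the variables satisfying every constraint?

Unsatisfiable

From constraints 3 and 9: x ≥ w ≥ 5. From constraint 12: v ≥ 4. Hence x + v ≥ 9. But constraint 10 requires x + v = 7, and 7 < 9. Contradiction.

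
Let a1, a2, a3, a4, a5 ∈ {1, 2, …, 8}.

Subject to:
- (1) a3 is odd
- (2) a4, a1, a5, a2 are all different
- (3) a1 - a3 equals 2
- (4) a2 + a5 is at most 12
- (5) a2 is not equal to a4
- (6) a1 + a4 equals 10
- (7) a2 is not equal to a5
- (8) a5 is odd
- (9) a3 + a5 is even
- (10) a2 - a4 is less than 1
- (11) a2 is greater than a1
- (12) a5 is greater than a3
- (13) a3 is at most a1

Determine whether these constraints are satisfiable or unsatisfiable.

Satisfiable

Setting (a1, a2, a3, a4, a5) = (3, 6, 1, 7, 5) satisfies everything: constraint 3: a1 - a3 = 2; constraint 4: a2 + a5 = 11; constraint 6: a1 + a4 = 10, and the others follow.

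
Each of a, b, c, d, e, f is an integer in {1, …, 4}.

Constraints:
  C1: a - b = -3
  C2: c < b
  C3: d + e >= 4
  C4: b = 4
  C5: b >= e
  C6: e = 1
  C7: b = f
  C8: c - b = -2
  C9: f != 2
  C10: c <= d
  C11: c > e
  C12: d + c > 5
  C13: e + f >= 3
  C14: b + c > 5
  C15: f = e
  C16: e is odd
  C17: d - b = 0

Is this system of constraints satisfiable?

Constraint 4 fixes b = 4 and constraint 6 fixes e = 1. Constraints 7 and 15 give b = f = e, so b = e. But 4 ≠ 1 — contradiction.

Unsatisfiable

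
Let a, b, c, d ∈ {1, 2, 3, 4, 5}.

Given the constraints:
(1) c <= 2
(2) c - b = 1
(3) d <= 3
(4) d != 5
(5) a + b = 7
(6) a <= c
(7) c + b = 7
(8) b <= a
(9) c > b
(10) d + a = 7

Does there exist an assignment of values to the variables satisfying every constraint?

From constraint 3: d ≤ 3. From constraints 1 and 6: a ≤ c ≤ 2. Hence d + a ≤ 5. But constraint 10 requires d + a = 7, and 7 > 5. Contradiction.

Unsatisfiable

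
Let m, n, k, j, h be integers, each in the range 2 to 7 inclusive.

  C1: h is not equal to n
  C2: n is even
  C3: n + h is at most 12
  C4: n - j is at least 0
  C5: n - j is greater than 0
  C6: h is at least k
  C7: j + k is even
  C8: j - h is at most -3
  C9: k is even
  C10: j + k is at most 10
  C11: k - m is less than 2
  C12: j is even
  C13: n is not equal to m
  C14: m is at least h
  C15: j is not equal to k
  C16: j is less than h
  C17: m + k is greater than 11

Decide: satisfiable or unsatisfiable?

Satisfiable

Try m = 7, n = 4, k = 6, j = 2, h = 6.
Check constraint 3: n + h = 10; constraint 4: n - j = 2. The remaining constraints are straightforward to verify.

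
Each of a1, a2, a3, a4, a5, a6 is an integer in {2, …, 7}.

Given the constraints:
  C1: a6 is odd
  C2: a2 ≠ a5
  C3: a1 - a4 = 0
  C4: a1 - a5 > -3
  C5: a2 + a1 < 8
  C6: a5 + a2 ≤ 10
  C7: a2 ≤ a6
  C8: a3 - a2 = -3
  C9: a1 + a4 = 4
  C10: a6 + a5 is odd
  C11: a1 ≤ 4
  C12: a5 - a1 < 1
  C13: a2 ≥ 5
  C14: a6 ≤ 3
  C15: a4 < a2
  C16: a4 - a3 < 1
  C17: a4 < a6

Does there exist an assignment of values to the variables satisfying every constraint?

From constraint 13: a2 ≥ 5. From constraints 7 and 14: a2 ≤ a6 and a6 ≤ 3, so a2 ≤ 3. But 3 < 5, so no value of a2 works.

Unsatisfiable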